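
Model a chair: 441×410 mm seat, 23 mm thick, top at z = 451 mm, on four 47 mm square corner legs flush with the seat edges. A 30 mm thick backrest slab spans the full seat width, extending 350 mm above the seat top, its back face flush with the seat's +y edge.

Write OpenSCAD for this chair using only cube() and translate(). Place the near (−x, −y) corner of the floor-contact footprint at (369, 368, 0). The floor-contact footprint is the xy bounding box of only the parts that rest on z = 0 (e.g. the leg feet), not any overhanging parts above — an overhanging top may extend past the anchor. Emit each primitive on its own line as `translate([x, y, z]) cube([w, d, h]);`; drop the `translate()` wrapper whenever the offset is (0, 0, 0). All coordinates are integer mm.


// leg_h = 451 - 23 = 428
translate([369, 368, 428]) cube([441, 410, 23]);
translate([369, 368, 0]) cube([47, 47, 428]);
translate([763, 368, 0]) cube([47, 47, 428]);
translate([369, 731, 0]) cube([47, 47, 428]);
translate([763, 731, 0]) cube([47, 47, 428]);
translate([369, 748, 451]) cube([441, 30, 350]);


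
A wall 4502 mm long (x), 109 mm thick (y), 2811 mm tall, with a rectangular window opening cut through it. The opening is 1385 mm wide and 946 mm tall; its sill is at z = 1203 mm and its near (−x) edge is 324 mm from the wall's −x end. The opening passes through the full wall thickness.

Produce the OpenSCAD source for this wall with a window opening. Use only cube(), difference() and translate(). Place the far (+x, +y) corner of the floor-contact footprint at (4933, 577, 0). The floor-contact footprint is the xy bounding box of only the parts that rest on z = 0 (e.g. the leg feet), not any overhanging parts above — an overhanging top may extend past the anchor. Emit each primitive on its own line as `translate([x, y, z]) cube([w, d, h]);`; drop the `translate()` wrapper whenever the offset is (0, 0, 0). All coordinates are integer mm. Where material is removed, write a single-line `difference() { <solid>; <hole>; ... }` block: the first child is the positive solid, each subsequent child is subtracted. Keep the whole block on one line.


difference() { translate([431, 468, 0]) cube([4502, 109, 2811]); translate([755, 468, 1203]) cube([1385, 109, 946]); }


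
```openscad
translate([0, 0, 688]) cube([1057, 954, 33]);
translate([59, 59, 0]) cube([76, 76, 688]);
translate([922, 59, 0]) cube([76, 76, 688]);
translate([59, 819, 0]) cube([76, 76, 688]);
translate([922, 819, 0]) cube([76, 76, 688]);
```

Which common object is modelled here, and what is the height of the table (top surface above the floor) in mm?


A table. The table height is 721 mm.

A 1057×954×33 slab sits at z = 688 on four 76 mm square posts — a table. The top surface is at 688 + 33 = 721 mm.


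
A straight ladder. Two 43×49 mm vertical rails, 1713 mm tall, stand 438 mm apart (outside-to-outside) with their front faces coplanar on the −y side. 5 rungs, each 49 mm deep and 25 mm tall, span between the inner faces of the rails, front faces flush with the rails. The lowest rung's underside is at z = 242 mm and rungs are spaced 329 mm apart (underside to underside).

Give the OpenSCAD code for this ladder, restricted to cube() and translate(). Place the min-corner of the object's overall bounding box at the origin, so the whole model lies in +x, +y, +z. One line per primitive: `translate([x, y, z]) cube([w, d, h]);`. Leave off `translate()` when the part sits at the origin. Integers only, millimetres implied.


cube([43, 49, 1713]);
translate([395, 0, 0]) cube([43, 49, 1713]);
translate([43, 0, 242]) cube([352, 49, 25]);
translate([43, 0, 571]) cube([352, 49, 25]);
translate([43, 0, 900]) cube([352, 49, 25]);
translate([43, 0, 1229]) cube([352, 49, 25]);
translate([43, 0, 1558]) cube([352, 49, 25]);


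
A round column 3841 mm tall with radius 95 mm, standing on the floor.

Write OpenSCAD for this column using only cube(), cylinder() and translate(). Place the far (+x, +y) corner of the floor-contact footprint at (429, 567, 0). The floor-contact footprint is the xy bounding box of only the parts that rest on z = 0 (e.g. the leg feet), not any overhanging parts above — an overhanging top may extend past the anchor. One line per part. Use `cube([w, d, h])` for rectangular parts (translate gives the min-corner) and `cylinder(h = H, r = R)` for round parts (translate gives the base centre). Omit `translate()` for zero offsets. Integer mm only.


translate([334, 472, 0]) cylinder(h = 3841, r = 95);


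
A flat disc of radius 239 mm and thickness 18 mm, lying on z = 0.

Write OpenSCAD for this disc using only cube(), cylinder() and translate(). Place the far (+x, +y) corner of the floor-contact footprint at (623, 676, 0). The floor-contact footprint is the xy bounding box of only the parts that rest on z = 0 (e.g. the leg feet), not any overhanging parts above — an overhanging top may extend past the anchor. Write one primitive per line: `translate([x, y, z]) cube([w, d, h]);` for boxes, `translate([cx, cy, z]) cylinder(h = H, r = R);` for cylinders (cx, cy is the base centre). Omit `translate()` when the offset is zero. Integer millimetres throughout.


translate([384, 437, 0]) cylinder(h = 18, r = 239);


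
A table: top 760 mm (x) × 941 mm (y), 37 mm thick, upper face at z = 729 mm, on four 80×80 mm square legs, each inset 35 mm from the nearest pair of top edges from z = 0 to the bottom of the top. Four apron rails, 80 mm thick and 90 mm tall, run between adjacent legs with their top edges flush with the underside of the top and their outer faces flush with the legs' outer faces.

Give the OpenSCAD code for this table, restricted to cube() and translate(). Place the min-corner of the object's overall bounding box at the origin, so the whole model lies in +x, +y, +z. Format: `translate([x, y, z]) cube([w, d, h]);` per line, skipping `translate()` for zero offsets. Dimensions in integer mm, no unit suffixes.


// leg_h = 729 - 37 = 692
// apron z = 692 - 90 = 602
translate([0, 0, 692]) cube([760, 941, 37]);
translate([35, 35, 0]) cube([80, 80, 692]);
translate([645, 35, 0]) cube([80, 80, 692]);
translate([35, 826, 0]) cube([80, 80, 692]);
translate([645, 826, 0]) cube([80, 80, 692]);
translate([115, 35, 602]) cube([530, 80, 90]);
translate([115, 826, 602]) cube([530, 80, 90]);
translate([35, 115, 602]) cube([80, 711, 90]);
translate([645, 115, 602]) cube([80, 711, 90]);


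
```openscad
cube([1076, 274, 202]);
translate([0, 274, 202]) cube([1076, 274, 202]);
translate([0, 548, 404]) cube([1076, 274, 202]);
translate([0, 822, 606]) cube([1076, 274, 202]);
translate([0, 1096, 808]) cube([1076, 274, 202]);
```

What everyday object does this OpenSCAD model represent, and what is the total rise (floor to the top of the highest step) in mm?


A staircase. The total rise is 1010 mm.

5 identical blocks, each offset up and back from the previous — a staircase. Each step is 202 mm tall and there are 5 of them, so the total rise is 5 × 202 = 1010 mm.


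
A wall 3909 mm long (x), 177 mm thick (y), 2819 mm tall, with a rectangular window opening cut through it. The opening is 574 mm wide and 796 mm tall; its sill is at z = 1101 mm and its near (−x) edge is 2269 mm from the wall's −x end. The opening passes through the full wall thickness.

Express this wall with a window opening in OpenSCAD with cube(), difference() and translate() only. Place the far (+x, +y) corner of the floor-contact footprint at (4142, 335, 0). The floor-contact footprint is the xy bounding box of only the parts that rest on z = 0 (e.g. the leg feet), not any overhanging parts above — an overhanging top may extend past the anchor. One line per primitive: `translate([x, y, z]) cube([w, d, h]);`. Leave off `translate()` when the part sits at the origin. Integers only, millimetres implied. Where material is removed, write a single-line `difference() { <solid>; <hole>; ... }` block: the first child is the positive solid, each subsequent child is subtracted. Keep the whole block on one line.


difference() { translate([233, 158, 0]) cube([3909, 177, 2819]); translate([2502, 158, 1101]) cube([574, 177, 796]); }


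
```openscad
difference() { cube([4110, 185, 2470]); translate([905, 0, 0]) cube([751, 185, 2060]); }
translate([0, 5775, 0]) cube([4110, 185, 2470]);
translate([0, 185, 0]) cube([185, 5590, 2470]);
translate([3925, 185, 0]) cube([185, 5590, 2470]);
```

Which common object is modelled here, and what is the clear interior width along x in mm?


A single room. The interior width is 3740 mm.

Four walls enclosing a rectangle with a door in the front wall — a room. Outside width 4110 minus two 185 mm walls gives 3740 mm.


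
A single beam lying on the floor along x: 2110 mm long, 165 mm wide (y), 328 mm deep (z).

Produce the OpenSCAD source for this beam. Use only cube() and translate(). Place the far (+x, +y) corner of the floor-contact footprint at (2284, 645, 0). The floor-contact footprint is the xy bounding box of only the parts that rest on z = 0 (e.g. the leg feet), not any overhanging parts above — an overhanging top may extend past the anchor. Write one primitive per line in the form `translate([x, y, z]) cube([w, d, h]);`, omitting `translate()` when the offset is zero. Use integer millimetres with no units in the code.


translate([174, 480, 0]) cube([2110, 165, 328]);


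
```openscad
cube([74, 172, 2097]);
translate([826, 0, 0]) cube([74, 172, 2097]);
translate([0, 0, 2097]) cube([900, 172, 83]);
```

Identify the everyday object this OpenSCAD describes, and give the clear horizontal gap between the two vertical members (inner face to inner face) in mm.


A door frame. The clear opening width is 752 mm.

Two 2097 mm tall posts with a header on top — a door frame. The left jamb is 74 mm wide at x = 0; the right jamb starts at x = 826. The clear opening is 826 − 74 = 752 mm.


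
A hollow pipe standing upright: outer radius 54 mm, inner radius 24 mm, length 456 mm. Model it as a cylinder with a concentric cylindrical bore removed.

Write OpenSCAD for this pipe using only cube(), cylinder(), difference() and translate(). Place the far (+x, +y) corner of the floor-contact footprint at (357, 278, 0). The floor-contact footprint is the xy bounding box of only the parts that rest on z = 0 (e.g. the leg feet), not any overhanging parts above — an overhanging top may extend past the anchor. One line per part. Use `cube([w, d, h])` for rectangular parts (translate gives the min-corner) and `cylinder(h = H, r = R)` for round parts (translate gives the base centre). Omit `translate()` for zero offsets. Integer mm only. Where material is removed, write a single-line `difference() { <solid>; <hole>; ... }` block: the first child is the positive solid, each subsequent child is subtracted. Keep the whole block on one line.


difference() { translate([303, 224, 0]) cylinder(h = 456, r = 54); translate([303, 224, 0]) cylinder(h = 456, r = 24); }


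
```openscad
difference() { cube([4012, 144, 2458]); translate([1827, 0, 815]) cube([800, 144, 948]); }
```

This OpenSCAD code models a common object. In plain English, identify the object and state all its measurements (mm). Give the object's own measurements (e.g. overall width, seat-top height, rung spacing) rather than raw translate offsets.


A wall 4012 mm long (x), 144 mm thick (y), 2458 mm tall, with a rectangular window opening cut through it. The opening is 800 mm wide and 948 mm tall; its sill is at z = 815 mm and its near (−x) edge is 1827 mm from the wall's −x end. The opening passes through the full wall thickness.


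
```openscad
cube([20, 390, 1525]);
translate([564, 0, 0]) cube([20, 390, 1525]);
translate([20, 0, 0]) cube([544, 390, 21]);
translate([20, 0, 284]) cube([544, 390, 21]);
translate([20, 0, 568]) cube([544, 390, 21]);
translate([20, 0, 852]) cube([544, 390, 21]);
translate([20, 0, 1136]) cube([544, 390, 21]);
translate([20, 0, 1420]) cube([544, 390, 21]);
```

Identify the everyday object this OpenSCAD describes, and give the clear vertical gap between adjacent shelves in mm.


A bookshelf. The clear shelf gap is 263 mm.

Two tall side panels with 6 horizontal boards between them — a bookshelf. The first two shelf undersides are at z = 0 and z = 284; with shelf thickness 21, the clear gap is 284 − 0 − 21 = 263 mm.


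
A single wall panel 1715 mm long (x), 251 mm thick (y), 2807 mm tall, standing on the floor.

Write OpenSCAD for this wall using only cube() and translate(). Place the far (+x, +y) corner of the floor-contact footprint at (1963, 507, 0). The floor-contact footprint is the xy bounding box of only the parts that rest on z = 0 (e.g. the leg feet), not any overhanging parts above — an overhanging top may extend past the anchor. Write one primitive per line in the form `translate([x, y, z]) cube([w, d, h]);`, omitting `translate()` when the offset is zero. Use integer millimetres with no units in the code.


translate([248, 256, 0]) cube([1715, 251, 2807]);


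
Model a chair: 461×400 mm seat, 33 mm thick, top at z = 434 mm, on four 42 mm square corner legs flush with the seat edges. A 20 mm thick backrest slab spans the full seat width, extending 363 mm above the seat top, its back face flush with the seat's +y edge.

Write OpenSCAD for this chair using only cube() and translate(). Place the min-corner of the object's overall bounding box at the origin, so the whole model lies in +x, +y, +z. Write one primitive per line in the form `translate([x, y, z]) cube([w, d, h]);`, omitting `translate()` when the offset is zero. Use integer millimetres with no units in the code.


translate([0, 0, 401]) cube([461, 400, 33]);
cube([42, 42, 401]);
translate([419, 0, 0]) cube([42, 42, 401]);
translate([0, 358, 0]) cube([42, 42, 401]);
translate([419, 358, 0]) cube([42, 42, 401]);
translate([0, 380, 434]) cube([461, 20, 363]);


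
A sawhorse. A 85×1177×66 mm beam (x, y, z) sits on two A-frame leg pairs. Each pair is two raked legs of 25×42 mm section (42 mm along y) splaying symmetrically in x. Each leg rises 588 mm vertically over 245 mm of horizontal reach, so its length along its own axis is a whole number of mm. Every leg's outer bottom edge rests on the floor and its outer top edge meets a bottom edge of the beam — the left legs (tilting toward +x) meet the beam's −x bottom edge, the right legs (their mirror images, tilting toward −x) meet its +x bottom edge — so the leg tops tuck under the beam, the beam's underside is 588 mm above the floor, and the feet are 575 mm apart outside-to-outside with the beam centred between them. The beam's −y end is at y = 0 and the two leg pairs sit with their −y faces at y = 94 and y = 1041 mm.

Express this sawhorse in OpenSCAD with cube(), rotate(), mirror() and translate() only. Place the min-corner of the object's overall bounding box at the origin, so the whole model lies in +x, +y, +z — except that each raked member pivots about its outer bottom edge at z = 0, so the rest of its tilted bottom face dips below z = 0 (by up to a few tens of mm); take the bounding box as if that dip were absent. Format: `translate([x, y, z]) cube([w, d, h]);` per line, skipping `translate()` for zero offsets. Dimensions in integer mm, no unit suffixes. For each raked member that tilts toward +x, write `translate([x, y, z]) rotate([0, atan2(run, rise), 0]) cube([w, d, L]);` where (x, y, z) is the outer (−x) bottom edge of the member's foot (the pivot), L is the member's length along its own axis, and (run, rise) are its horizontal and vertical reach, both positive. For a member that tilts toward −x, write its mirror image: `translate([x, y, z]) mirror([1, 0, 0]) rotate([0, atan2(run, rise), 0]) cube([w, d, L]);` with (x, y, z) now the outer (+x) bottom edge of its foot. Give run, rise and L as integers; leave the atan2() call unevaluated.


translate([245, 0, 588]) cube([85, 1177, 66]);
translate([0, 94, 0]) rotate([0, atan2(245, 588), 0]) cube([25, 42, 637]);
translate([575, 94, 0]) mirror([1, 0, 0]) rotate([0, atan2(245, 588), 0]) cube([25, 42, 637]);
translate([0, 1041, 0]) rotate([0, atan2(245, 588), 0]) cube([25, 42, 637]);
translate([575, 1041, 0]) mirror([1, 0, 0]) rotate([0, atan2(245, 588), 0]) cube([25, 42, 637]);


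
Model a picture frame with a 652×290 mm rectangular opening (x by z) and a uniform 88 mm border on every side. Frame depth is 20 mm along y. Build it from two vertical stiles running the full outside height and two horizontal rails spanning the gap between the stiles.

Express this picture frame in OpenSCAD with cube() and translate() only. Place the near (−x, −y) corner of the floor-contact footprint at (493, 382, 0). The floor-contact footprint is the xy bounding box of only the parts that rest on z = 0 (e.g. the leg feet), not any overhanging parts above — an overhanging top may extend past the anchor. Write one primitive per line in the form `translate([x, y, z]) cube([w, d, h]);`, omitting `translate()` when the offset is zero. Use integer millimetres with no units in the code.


translate([493, 382, 0]) cube([88, 20, 466]);
translate([1233, 382, 0]) cube([88, 20, 466]);
translate([581, 382, 0]) cube([652, 20, 88]);
translate([581, 382, 378]) cube([652, 20, 88]);


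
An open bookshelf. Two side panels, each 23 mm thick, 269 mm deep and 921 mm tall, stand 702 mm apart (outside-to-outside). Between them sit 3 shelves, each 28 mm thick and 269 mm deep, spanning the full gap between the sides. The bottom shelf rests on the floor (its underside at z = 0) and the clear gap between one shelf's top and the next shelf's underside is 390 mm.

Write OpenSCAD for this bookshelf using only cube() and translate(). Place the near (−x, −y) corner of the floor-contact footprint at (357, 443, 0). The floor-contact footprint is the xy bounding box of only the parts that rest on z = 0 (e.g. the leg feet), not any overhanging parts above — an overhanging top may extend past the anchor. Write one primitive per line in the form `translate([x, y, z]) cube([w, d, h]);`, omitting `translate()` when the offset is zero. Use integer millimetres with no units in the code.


translate([357, 443, 0]) cube([23, 269, 921]);
translate([1036, 443, 0]) cube([23, 269, 921]);
translate([380, 443, 0]) cube([656, 269, 28]);
translate([380, 443, 418]) cube([656, 269, 28]);
translate([380, 443, 836]) cube([656, 269, 28]);


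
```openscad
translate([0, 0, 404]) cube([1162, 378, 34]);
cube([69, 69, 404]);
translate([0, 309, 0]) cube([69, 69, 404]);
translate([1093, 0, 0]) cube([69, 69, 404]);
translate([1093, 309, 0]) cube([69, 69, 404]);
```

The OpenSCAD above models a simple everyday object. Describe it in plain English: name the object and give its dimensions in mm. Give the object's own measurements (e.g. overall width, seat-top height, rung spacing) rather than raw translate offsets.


A bench: a 1162×378 mm seat slab, 34 mm thick, top at z = 438 mm, on four 69×69 mm square legs flush with the seat corners and standing on z = 0.


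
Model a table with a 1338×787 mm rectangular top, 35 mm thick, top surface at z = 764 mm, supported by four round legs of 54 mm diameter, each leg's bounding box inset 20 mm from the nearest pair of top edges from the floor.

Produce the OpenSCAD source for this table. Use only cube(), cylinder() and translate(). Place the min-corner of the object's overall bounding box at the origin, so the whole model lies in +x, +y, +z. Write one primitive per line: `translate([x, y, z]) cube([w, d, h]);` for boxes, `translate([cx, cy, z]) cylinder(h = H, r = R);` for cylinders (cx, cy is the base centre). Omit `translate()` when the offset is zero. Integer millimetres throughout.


translate([0, 0, 729]) cube([1338, 787, 35]);
translate([47, 47, 0]) cylinder(h = 729, r = 27);
translate([1291, 47, 0]) cylinder(h = 729, r = 27);
translate([47, 740, 0]) cylinder(h = 729, r = 27);
translate([1291, 740, 0]) cylinder(h = 729, r = 27);


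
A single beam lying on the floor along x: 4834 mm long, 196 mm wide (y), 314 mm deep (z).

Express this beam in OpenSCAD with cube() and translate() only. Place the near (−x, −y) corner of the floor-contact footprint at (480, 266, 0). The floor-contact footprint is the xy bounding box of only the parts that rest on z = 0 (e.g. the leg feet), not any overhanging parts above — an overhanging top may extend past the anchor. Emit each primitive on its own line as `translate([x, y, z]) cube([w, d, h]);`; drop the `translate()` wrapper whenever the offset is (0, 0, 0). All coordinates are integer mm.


translate([480, 266, 0]) cube([4834, 196, 314]);


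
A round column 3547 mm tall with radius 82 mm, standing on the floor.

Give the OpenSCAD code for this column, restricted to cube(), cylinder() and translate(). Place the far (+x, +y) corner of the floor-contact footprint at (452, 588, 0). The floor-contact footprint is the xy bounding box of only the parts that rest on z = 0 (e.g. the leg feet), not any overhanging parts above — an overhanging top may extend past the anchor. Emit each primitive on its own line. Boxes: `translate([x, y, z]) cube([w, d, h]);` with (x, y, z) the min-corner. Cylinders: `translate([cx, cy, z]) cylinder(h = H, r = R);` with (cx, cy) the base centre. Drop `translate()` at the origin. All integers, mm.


translate([370, 506, 0]) cylinder(h = 3547, r = 82);


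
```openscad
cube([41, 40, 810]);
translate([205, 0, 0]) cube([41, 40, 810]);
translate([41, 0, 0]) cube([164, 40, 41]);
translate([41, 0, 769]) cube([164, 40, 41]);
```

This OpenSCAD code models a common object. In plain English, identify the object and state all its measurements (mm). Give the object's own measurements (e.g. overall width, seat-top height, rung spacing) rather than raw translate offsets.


A rectangular picture frame lying in the x–z plane (depth along y). The opening is 164 mm wide (x) by 728 mm tall (z), surrounded by a border 41 mm wide on all four sides. The frame is 40 mm deep and is made of two full-height vertical stiles with two horizontal rails fitted between them.


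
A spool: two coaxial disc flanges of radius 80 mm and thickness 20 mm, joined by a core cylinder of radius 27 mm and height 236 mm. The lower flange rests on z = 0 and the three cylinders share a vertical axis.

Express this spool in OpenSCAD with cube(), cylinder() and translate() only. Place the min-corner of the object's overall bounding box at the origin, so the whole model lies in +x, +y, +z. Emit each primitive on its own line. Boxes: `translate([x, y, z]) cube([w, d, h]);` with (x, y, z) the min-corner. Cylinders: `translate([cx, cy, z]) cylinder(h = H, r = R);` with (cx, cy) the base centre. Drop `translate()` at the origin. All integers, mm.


translate([80, 80, 0]) cylinder(h = 20, r = 80);
translate([80, 80, 20]) cylinder(h = 236, r = 27);
translate([80, 80, 256]) cylinder(h = 20, r = 80);


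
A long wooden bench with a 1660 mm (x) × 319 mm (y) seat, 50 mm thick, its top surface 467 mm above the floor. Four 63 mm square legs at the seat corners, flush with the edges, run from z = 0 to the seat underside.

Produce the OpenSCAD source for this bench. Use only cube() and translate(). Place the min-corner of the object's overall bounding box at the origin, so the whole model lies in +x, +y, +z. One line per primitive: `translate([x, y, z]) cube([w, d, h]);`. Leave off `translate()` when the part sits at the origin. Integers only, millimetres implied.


translate([0, 0, 417]) cube([1660, 319, 50]);
cube([63, 63, 417]);
translate([0, 256, 0]) cube([63, 63, 417]);
translate([1597, 0, 0]) cube([63, 63, 417]);
translate([1597, 256, 0]) cube([63, 63, 417]);


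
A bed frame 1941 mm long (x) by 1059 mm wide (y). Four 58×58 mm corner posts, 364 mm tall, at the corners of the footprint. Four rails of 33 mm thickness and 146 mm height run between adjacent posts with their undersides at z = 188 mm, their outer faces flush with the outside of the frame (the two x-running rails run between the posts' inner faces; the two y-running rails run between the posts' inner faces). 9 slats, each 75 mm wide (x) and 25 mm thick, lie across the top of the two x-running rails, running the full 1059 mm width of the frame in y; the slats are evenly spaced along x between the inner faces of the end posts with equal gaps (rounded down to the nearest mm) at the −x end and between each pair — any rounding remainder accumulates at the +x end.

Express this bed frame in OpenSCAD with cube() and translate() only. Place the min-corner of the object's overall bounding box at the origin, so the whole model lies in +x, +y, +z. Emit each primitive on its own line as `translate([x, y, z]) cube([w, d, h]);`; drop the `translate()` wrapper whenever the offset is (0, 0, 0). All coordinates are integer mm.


// slat z = rail_z + rail_h = 188 + 146 = 334
// slat gap = ⌊(1825 − 9·75) / 10⌋ = 115
cube([58, 58, 364]);
translate([0, 1001, 0]) cube([58, 58, 364]);
translate([1883, 0, 0]) cube([58, 58, 364]);
translate([1883, 1001, 0]) cube([58, 58, 364]);
translate([58, 0, 188]) cube([1825, 33, 146]);
translate([58, 1026, 188]) cube([1825, 33, 146]);
translate([0, 58, 188]) cube([33, 943, 146]);
translate([1908, 58, 188]) cube([33, 943, 146]);
translate([173, 0, 334]) cube([75, 1059, 25]);
translate([363, 0, 334]) cube([75, 1059, 25]);
translate([553, 0, 334]) cube([75, 1059, 25]);
translate([743, 0, 334]) cube([75, 1059, 25]);
translate([933, 0, 334]) cube([75, 1059, 25]);
translate([1123, 0, 334]) cube([75, 1059, 25]);
translate([1313, 0, 334]) cube([75, 1059, 25]);
translate([1503, 0, 334]) cube([75, 1059, 25]);
translate([1693, 0, 334]) cube([75, 1059, 25]);


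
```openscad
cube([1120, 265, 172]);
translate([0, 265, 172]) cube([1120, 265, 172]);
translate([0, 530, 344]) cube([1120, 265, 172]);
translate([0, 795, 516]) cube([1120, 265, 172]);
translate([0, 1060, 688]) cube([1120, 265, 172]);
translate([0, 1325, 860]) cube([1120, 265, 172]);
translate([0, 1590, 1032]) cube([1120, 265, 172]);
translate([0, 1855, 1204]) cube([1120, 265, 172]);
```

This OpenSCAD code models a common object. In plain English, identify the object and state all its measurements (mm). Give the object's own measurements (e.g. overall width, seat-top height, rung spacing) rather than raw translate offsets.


A straight staircase of 8 solid steps. Each step is 1120 mm wide (x), 265 mm deep (y, the going) and 172 mm tall (the rise). The first step rests on the floor; each subsequent step sits one going further in +y and one rise higher in +z, directly behind and above the previous step with no overlap.


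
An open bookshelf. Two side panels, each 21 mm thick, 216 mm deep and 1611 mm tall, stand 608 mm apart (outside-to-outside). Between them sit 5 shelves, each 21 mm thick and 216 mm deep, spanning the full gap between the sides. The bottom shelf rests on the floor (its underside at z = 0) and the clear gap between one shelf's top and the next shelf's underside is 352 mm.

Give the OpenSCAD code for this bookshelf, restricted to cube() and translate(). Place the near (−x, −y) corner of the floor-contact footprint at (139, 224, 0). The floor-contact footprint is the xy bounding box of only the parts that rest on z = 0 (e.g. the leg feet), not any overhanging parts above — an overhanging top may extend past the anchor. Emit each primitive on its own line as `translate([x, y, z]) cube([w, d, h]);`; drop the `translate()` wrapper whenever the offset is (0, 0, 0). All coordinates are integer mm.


translate([139, 224, 0]) cube([21, 216, 1611]);
translate([726, 224, 0]) cube([21, 216, 1611]);
translate([160, 224, 0]) cube([566, 216, 21]);
translate([160, 224, 373]) cube([566, 216, 21]);
translate([160, 224, 746]) cube([566, 216, 21]);
translate([160, 224, 1119]) cube([566, 216, 21]);
translate([160, 224, 1492]) cube([566, 216, 21]);


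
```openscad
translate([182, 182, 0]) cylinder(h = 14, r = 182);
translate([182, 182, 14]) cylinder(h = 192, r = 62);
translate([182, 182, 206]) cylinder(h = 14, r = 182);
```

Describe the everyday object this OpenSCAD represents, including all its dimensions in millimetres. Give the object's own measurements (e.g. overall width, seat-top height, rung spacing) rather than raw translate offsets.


A spool: two coaxial disc flanges of radius 182 mm and thickness 14 mm, joined by a core cylinder of radius 62 mm and height 192 mm. The lower flange rests on z = 0 and the three cylinders share a vertical axis.


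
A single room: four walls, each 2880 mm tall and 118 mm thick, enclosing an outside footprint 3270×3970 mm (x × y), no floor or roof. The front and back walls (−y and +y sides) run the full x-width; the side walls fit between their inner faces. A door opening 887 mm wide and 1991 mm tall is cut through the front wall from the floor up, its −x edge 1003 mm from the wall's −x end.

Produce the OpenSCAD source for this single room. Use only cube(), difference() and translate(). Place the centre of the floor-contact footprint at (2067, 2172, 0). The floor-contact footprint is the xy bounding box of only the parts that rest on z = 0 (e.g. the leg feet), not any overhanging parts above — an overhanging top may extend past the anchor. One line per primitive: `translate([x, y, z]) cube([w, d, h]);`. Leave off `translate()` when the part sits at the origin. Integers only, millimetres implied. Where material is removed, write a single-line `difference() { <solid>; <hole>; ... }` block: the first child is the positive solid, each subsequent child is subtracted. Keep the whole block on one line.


difference() { translate([432, 187, 0]) cube([3270, 118, 2880]); translate([1435, 187, 0]) cube([887, 118, 1991]); }
translate([432, 4039, 0]) cube([3270, 118, 2880]);
translate([432, 305, 0]) cube([118, 3734, 2880]);
translate([3584, 305, 0]) cube([118, 3734, 2880]);


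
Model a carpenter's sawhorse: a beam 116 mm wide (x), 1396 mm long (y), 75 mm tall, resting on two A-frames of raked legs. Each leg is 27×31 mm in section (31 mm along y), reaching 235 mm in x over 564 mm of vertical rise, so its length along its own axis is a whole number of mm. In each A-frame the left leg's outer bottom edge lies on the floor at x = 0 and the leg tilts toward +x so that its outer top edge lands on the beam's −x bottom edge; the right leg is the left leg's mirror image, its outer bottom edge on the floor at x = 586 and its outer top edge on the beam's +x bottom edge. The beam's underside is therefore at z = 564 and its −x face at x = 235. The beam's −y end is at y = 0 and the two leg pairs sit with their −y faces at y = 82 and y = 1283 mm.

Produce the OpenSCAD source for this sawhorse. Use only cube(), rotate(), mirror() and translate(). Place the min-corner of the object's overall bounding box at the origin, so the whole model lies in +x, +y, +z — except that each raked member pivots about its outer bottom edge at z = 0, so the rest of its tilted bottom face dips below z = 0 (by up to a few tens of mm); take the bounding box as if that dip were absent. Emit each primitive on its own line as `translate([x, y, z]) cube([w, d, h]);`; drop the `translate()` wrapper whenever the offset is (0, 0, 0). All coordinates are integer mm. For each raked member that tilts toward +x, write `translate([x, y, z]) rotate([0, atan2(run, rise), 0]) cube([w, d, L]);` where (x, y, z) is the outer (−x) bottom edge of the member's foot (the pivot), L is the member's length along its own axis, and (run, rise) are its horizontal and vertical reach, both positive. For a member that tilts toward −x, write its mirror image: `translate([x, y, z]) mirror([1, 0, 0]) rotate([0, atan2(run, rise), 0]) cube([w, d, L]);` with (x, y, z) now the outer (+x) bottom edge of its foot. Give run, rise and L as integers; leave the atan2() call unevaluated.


translate([235, 0, 564]) cube([116, 1396, 75]);
translate([0, 82, 0]) rotate([0, atan2(235, 564), 0]) cube([27, 31, 611]);
translate([586, 82, 0]) mirror([1, 0, 0]) rotate([0, atan2(235, 564), 0]) cube([27, 31, 611]);
translate([0, 1283, 0]) rotate([0, atan2(235, 564), 0]) cube([27, 31, 611]);
translate([586, 1283, 0]) mirror([1, 0, 0]) rotate([0, atan2(235, 564), 0]) cube([27, 31, 611]);


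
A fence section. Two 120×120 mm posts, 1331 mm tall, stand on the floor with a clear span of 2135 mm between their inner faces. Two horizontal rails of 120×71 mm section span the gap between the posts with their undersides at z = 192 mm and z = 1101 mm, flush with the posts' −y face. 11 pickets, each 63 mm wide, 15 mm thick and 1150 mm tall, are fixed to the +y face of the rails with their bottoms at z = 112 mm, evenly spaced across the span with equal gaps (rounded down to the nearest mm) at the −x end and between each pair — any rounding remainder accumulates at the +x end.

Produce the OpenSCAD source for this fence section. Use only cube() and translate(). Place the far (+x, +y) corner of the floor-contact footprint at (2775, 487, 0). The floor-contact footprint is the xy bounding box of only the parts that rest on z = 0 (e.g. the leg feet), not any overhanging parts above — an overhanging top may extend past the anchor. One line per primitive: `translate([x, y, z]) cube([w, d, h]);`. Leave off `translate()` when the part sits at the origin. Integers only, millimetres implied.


translate([400, 367, 0]) cube([120, 120, 1331]);
translate([2655, 367, 0]) cube([120, 120, 1331]);
translate([520, 367, 192]) cube([2135, 120, 71]);
translate([520, 367, 1101]) cube([2135, 120, 71]);
translate([640, 487, 112]) cube([63, 15, 1150]);
translate([823, 487, 112]) cube([63, 15, 1150]);
translate([1006, 487, 112]) cube([63, 15, 1150]);
translate([1189, 487, 112]) cube([63, 15, 1150]);
translate([1372, 487, 112]) cube([63, 15, 1150]);
translate([1555, 487, 112]) cube([63, 15, 1150]);
translate([1738, 487, 112]) cube([63, 15, 1150]);
translate([1921, 487, 112]) cube([63, 15, 1150]);
translate([2104, 487, 112]) cube([63, 15, 1150]);
translate([2287, 487, 112]) cube([63, 15, 1150]);
translate([2470, 487, 112]) cube([63, 15, 1150]);


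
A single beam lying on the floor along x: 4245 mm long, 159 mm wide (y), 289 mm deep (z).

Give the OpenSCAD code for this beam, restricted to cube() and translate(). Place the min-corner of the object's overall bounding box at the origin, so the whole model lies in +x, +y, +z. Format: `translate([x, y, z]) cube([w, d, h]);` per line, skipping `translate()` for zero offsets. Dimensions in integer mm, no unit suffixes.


cube([4245, 159, 289]);


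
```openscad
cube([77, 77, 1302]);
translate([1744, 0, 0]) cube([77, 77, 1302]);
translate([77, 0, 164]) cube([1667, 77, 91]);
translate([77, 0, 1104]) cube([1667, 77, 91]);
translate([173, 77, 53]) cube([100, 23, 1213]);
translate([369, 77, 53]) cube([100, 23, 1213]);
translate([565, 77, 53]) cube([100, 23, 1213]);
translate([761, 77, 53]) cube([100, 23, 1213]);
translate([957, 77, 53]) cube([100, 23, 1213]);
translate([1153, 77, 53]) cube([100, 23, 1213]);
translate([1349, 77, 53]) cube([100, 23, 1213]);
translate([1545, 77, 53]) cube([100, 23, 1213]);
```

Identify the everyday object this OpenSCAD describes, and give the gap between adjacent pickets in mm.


A fence section. The picket gap is 96 mm.

Two posts, two rails, 8 pickets — a fence section. Span 1667 mm holds 8 pickets of 100 mm with 9 equal gaps: ⌊(1667 − 8·100) / 9⌋ = 96 mm.


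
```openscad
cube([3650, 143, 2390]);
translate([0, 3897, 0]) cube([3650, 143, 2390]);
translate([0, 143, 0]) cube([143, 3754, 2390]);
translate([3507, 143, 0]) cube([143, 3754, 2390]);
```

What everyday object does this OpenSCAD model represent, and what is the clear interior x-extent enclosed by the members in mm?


A house (or room) frame. The interior width is 3364 mm.

Four 2390 mm walls enclosing a rectangle with no floor or roof — a room or house frame. Outside width is 3650 mm and wall thickness is 143 mm, so the interior width is 3650 − 2 × 143 = 3364 mm.


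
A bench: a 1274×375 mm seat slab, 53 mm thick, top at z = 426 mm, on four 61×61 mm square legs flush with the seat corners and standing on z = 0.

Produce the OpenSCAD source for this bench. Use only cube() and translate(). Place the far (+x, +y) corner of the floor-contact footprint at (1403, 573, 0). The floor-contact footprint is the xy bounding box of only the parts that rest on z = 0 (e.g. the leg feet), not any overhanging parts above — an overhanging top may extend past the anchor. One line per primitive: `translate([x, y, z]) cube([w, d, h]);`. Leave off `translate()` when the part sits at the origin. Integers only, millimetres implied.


// leg_h = 426 − 53 = 373
translate([129, 198, 373]) cube([1274, 375, 53]);
translate([129, 198, 0]) cube([61, 61, 373]);
translate([129, 512, 0]) cube([61, 61, 373]);
translate([1342, 198, 0]) cube([61, 61, 373]);
translate([1342, 512, 0]) cube([61, 61, 373]);


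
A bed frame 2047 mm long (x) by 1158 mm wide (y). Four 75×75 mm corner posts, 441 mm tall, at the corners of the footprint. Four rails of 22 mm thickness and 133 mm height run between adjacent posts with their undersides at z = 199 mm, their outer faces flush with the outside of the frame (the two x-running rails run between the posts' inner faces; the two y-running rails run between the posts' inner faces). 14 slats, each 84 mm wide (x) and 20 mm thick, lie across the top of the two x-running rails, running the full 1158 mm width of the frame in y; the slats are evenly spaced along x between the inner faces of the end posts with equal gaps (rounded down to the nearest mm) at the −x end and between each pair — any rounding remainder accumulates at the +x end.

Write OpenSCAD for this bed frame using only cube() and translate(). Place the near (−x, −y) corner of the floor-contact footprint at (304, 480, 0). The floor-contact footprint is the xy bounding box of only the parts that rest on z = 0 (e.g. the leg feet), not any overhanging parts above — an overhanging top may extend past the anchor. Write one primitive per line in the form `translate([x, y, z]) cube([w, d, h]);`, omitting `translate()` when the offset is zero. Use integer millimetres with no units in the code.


translate([304, 480, 0]) cube([75, 75, 441]);
translate([304, 1563, 0]) cube([75, 75, 441]);
translate([2276, 480, 0]) cube([75, 75, 441]);
translate([2276, 1563, 0]) cube([75, 75, 441]);
translate([379, 480, 199]) cube([1897, 22, 133]);
translate([379, 1616, 199]) cube([1897, 22, 133]);
translate([304, 555, 199]) cube([22, 1008, 133]);
translate([2329, 555, 199]) cube([22, 1008, 133]);
translate([427, 480, 332]) cube([84, 1158, 20]);
translate([559, 480, 332]) cube([84, 1158, 20]);
translate([691, 480, 332]) cube([84, 1158, 20]);
translate([823, 480, 332]) cube([84, 1158, 20]);
translate([955, 480, 332]) cube([84, 1158, 20]);
translate([1087, 480, 332]) cube([84, 1158, 20]);
translate([1219, 480, 332]) cube([84, 1158, 20]);
translate([1351, 480, 332]) cube([84, 1158, 20]);
translate([1483, 480, 332]) cube([84, 1158, 20]);
translate([1615, 480, 332]) cube([84, 1158, 20]);
translate([1747, 480, 332]) cube([84, 1158, 20]);
translate([1879, 480, 332]) cube([84, 1158, 20]);
translate([2011, 480, 332]) cube([84, 1158, 20]);
translate([2143, 480, 332]) cube([84, 1158, 20]);


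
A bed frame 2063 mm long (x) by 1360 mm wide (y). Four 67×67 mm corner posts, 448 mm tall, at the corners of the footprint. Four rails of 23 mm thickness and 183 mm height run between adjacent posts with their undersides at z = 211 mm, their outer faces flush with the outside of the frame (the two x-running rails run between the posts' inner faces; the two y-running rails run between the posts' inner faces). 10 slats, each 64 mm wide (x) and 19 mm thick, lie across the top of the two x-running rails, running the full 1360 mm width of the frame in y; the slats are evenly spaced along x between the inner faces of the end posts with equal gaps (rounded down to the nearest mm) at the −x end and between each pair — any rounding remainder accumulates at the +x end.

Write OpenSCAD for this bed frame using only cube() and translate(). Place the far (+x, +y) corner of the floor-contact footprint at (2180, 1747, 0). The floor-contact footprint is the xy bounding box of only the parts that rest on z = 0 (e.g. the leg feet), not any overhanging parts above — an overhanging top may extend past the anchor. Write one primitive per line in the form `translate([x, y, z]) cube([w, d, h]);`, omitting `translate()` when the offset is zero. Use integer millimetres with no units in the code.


translate([117, 387, 0]) cube([67, 67, 448]);
translate([117, 1680, 0]) cube([67, 67, 448]);
translate([2113, 387, 0]) cube([67, 67, 448]);
translate([2113, 1680, 0]) cube([67, 67, 448]);
translate([184, 387, 211]) cube([1929, 23, 183]);
translate([184, 1724, 211]) cube([1929, 23, 183]);
translate([117, 454, 211]) cube([23, 1226, 183]);
translate([2157, 454, 211]) cube([23, 1226, 183]);
translate([301, 387, 394]) cube([64, 1360, 19]);
translate([482, 387, 394]) cube([64, 1360, 19]);
translate([663, 387, 394]) cube([64, 1360, 19]);
translate([844, 387, 394]) cube([64, 1360, 19]);
translate([1025, 387, 394]) cube([64, 1360, 19]);
translate([1206, 387, 394]) cube([64, 1360, 19]);
translate([1387, 387, 394]) cube([64, 1360, 19]);
translate([1568, 387, 394]) cube([64, 1360, 19]);
translate([1749, 387, 394]) cube([64, 1360, 19]);
translate([1930, 387, 394]) cube([64, 1360, 19]);
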